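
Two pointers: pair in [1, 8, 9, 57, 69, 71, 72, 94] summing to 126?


lo=0(1)+hi=7(94)=95
lo=1(8)+hi=7(94)=102
lo=2(9)+hi=7(94)=103
lo=3(57)+hi=7(94)=151
lo=3(57)+hi=6(72)=129
lo=3(57)+hi=5(71)=128
lo=3(57)+hi=4(69)=126

Yes: 57+69=126


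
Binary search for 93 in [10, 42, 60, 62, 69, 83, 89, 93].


Step 1: lo=0, hi=7, mid=3, val=62
Step 2: lo=4, hi=7, mid=5, val=83
Step 3: lo=6, hi=7, mid=6, val=89
Step 4: lo=7, hi=7, mid=7, val=93

Found at index 7


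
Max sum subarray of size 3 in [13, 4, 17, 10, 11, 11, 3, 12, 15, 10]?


[0:3]: 34
[1:4]: 31
[2:5]: 38
[3:6]: 32
[4:7]: 25
[5:8]: 26
[6:9]: 30
[7:10]: 37

Max: 38 at [2:5]


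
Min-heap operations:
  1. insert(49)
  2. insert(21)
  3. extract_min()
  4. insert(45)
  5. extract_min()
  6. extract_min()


insert(49) -> [49]
insert(21) -> [21, 49]
extract_min()->21, [49]
insert(45) -> [45, 49]
extract_min()->45, [49]
extract_min()->49, []

Final heap: []


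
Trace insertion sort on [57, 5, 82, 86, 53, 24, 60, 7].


Initial: [57, 5, 82, 86, 53, 24, 60, 7]
Insert 5: [5, 57, 82, 86, 53, 24, 60, 7]
Insert 82: [5, 57, 82, 86, 53, 24, 60, 7]
Insert 86: [5, 57, 82, 86, 53, 24, 60, 7]
Insert 53: [5, 53, 57, 82, 86, 24, 60, 7]
Insert 24: [5, 24, 53, 57, 82, 86, 60, 7]
Insert 60: [5, 24, 53, 57, 60, 82, 86, 7]
Insert 7: [5, 7, 24, 53, 57, 60, 82, 86]

Sorted: [5, 7, 24, 53, 57, 60, 82, 86]


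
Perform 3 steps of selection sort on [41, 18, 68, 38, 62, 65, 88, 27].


Initial: [41, 18, 68, 38, 62, 65, 88, 27]
Step 1: min=18 at 1
  Swap: [18, 41, 68, 38, 62, 65, 88, 27]
Step 2: min=27 at 7
  Swap: [18, 27, 68, 38, 62, 65, 88, 41]
Step 3: min=38 at 3
  Swap: [18, 27, 38, 68, 62, 65, 88, 41]

After 3 steps: [18, 27, 38, 68, 62, 65, 88, 41]


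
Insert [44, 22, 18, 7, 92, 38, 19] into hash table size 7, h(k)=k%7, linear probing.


Insert 44: h=2 -> slot 2
Insert 22: h=1 -> slot 1
Insert 18: h=4 -> slot 4
Insert 7: h=0 -> slot 0
Insert 92: h=1, 2 probes -> slot 3
Insert 38: h=3, 2 probes -> slot 5
Insert 19: h=5, 1 probes -> slot 6

Table: [7, 22, 44, 92, 18, 38, 19]


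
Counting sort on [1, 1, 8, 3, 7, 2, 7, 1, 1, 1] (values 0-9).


Input: [1, 1, 8, 3, 7, 2, 7, 1, 1, 1]
Counts: [0, 5, 1, 1, 0, 0, 0, 2, 1, 0]

Sorted: [1, 1, 1, 1, 1, 2, 3, 7, 7, 8]


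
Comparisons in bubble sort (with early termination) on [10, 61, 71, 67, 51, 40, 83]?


Algorithm: bubble sort (with early termination)
Input: [10, 61, 71, 67, 51, 40, 83]
Sorted: [10, 40, 51, 61, 67, 71, 83]

20


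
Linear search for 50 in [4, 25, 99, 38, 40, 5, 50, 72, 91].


i=0: 4!=50
i=1: 25!=50
i=2: 99!=50
i=3: 38!=50
i=4: 40!=50
i=5: 5!=50
i=6: 50==50 found!

Found at 6, 7 comps


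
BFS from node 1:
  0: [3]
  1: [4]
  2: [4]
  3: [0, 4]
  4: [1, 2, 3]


Visit 1, enqueue [4]
Visit 4, enqueue [2, 3]
Visit 2, enqueue []
Visit 3, enqueue [0]
Visit 0, enqueue []

BFS order: [1, 4, 2, 3, 0]


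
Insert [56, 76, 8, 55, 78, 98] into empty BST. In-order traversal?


Insert 56: root
Insert 76: R from 56
Insert 8: L from 56
Insert 55: L from 56 -> R from 8
Insert 78: R from 56 -> R from 76
Insert 98: R from 56 -> R from 76 -> R from 78

In-order: [8, 55, 56, 76, 78, 98]


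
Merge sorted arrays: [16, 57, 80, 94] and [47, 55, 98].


Take 16 from A
Take 47 from B
Take 55 from B
Take 57 from A
Take 80 from A
Take 94 from A

Merged: [16, 47, 55, 57, 80, 94, 98]


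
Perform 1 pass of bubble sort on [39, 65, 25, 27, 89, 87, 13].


Initial: [39, 65, 25, 27, 89, 87, 13]
Pass 1: [39, 25, 27, 65, 87, 13, 89] (4 swaps)

After 1 pass: [39, 25, 27, 65, 87, 13, 89]


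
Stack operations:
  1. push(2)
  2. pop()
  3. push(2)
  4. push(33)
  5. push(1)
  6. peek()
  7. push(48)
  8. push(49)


push(2) -> [2]
pop()->2, []
push(2) -> [2]
push(33) -> [2, 33]
push(1) -> [2, 33, 1]
peek()->1
push(48) -> [2, 33, 1, 48]
push(49) -> [2, 33, 1, 48, 49]

Final stack: [2, 33, 1, 48, 49]


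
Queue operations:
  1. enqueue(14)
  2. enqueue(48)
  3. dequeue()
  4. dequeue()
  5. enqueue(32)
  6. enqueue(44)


enqueue(14) -> [14]
enqueue(48) -> [14, 48]
dequeue()->14, [48]
dequeue()->48, []
enqueue(32) -> [32]
enqueue(44) -> [32, 44]

Final queue: [32, 44]


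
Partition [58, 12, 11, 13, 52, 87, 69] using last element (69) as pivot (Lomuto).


Pivot: 69
  58 <= 69: advance i (no swap)
  12 <= 69: advance i (no swap)
  11 <= 69: advance i (no swap)
  13 <= 69: advance i (no swap)
  52 <= 69: advance i (no swap)
Place pivot at 5: [58, 12, 11, 13, 52, 69, 87]

Partitioned: [58, 12, 11, 13, 52, 69, 87]


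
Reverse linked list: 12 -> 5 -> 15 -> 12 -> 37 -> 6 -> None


Step 1: curr=12, set curr.next=prev(None) | reversed so far: 12
Step 2: curr=5, set curr.next=prev(12) | reversed so far: 5 -> 12
Step 3: curr=15, set curr.next=prev(5) | reversed so far: 15 -> 5 -> 12
Step 4: curr=12, set curr.next=prev(15) | reversed so far: 12 -> 15 -> 5 -> 12
Step 5: curr=37, set curr.next=prev(12) | reversed so far: 37 -> 12 -> 15 -> 5 -> 12
Step 6: curr=6, set curr.next=prev(37) | reversed so far: 6 -> 37 -> 12 -> 15 -> 5 -> 12

6 -> 37 -> 12 -> 15 -> 5 -> 12 -> None


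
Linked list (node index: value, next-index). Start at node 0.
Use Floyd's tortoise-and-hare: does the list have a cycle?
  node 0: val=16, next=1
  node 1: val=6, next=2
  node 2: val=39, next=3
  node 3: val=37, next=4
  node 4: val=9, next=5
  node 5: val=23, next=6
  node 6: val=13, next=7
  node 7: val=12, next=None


Floyd's tortoise (slow, +1) and hare (fast, +2):
  init: slow=0, fast=0
  step 1: slow=1, fast=2
  step 2: slow=2, fast=4
  step 3: slow=3, fast=6
  step 4: fast 6->7->None, no cycle

Cycle: no


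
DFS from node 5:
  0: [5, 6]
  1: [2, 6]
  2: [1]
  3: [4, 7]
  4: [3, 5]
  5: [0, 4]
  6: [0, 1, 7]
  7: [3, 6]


Visit 5, push [4, 0]
Visit 0, push [6]
Visit 6, push [7, 1]
Visit 1, push [2]
Visit 2, push []
Visit 7, push [3]
Visit 3, push [4]
Visit 4, push []

DFS order: [5, 0, 6, 1, 2, 7, 3, 4]


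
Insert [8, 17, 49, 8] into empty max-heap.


Insert 8: [8]
Insert 17: [17, 8]
Insert 49: [49, 8, 17]
Insert 8: [49, 8, 17, 8]

Final heap: [49, 8, 17, 8]


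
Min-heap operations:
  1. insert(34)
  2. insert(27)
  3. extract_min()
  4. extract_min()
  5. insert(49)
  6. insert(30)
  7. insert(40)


insert(34) -> [34]
insert(27) -> [27, 34]
extract_min()->27, [34]
extract_min()->34, []
insert(49) -> [49]
insert(30) -> [30, 49]
insert(40) -> [30, 49, 40]

Final heap: [30, 49, 40]


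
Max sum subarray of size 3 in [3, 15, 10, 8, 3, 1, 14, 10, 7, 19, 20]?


[0:3]: 28
[1:4]: 33
[2:5]: 21
[3:6]: 12
[4:7]: 18
[5:8]: 25
[6:9]: 31
[7:10]: 36
[8:11]: 46

Max: 46 at [8:11]


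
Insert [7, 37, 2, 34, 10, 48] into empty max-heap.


Insert 7: [7]
Insert 37: [37, 7]
Insert 2: [37, 7, 2]
Insert 34: [37, 34, 2, 7]
Insert 10: [37, 34, 2, 7, 10]
Insert 48: [48, 34, 37, 7, 10, 2]

Final heap: [48, 34, 37, 7, 10, 2]


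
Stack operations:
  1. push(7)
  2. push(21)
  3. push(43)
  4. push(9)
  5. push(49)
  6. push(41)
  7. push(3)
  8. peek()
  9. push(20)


push(7) -> [7]
push(21) -> [7, 21]
push(43) -> [7, 21, 43]
push(9) -> [7, 21, 43, 9]
push(49) -> [7, 21, 43, 9, 49]
push(41) -> [7, 21, 43, 9, 49, 41]
push(3) -> [7, 21, 43, 9, 49, 41, 3]
peek()->3
push(20) -> [7, 21, 43, 9, 49, 41, 3, 20]

Final stack: [7, 21, 43, 9, 49, 41, 3, 20]


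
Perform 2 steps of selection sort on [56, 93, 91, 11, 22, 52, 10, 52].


Initial: [56, 93, 91, 11, 22, 52, 10, 52]
Step 1: min=10 at 6
  Swap: [10, 93, 91, 11, 22, 52, 56, 52]
Step 2: min=11 at 3
  Swap: [10, 11, 91, 93, 22, 52, 56, 52]

After 2 steps: [10, 11, 91, 93, 22, 52, 56, 52]


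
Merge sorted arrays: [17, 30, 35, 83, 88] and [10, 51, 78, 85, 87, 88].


Take 10 from B
Take 17 from A
Take 30 from A
Take 35 from A
Take 51 from B
Take 78 from B
Take 83 from A
Take 85 from B
Take 87 from B
Take 88 from A

Merged: [10, 17, 30, 35, 51, 78, 83, 85, 87, 88, 88]


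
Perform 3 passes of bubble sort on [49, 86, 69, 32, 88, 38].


Initial: [49, 86, 69, 32, 88, 38]
Pass 1: [49, 69, 32, 86, 38, 88] (3 swaps)
Pass 2: [49, 32, 69, 38, 86, 88] (2 swaps)
Pass 3: [32, 49, 38, 69, 86, 88] (2 swaps)

After 3 passes: [32, 49, 38, 69, 86, 88]


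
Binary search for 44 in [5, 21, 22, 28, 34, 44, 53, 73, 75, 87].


Step 1: lo=0, hi=9, mid=4, val=34
Step 2: lo=5, hi=9, mid=7, val=73
Step 3: lo=5, hi=6, mid=5, val=44

Found at index 5


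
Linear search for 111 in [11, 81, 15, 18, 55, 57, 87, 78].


i=0: 11!=111
i=1: 81!=111
i=2: 15!=111
i=3: 18!=111
i=4: 55!=111
i=5: 57!=111
i=6: 87!=111
i=7: 78!=111

Not found, 8 comps


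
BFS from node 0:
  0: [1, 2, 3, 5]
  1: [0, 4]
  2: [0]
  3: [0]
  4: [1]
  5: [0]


Visit 0, enqueue [1, 2, 3, 5]
Visit 1, enqueue [4]
Visit 2, enqueue []
Visit 3, enqueue []
Visit 5, enqueue []
Visit 4, enqueue []

BFS order: [0, 1, 2, 3, 5, 4]


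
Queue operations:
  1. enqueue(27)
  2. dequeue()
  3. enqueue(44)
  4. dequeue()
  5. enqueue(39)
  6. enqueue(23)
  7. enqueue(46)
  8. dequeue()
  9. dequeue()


enqueue(27) -> [27]
dequeue()->27, []
enqueue(44) -> [44]
dequeue()->44, []
enqueue(39) -> [39]
enqueue(23) -> [39, 23]
enqueue(46) -> [39, 23, 46]
dequeue()->39, [23, 46]
dequeue()->23, [46]

Final queue: [46]


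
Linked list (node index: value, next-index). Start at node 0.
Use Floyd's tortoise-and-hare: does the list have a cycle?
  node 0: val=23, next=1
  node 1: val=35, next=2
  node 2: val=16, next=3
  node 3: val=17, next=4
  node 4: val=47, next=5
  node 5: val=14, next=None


Floyd's tortoise (slow, +1) and hare (fast, +2):
  init: slow=0, fast=0
  step 1: slow=1, fast=2
  step 2: slow=2, fast=4
  step 3: fast 4->5->None, no cycle

Cycle: no


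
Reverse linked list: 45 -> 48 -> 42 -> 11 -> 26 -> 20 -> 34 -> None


Step 1: curr=45, set curr.next=prev(None) | reversed so far: 45
Step 2: curr=48, set curr.next=prev(45) | reversed so far: 48 -> 45
Step 3: curr=42, set curr.next=prev(48) | reversed so far: 42 -> 48 -> 45
Step 4: curr=11, set curr.next=prev(42) | reversed so far: 11 -> 42 -> 48 -> 45
Step 5: curr=26, set curr.next=prev(11) | reversed so far: 26 -> 11 -> 42 -> 48 -> 45
Step 6: curr=20, set curr.next=prev(26) | reversed so far: 20 -> 26 -> 11 -> 42 -> 48 -> 45
Step 7: curr=34, set curr.next=prev(20) | reversed so far: 34 -> 20 -> 26 -> 11 -> 42 -> 48 -> 45

34 -> 20 -> 26 -> 11 -> 42 -> 48 -> 45 -> None


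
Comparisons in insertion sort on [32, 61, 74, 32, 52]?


Algorithm: insertion sort
Input: [32, 61, 74, 32, 52]
Sorted: [32, 32, 52, 61, 74]

8


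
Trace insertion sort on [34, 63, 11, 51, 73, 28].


Initial: [34, 63, 11, 51, 73, 28]
Insert 63: [34, 63, 11, 51, 73, 28]
Insert 11: [11, 34, 63, 51, 73, 28]
Insert 51: [11, 34, 51, 63, 73, 28]
Insert 73: [11, 34, 51, 63, 73, 28]
Insert 28: [11, 28, 34, 51, 63, 73]

Sorted: [11, 28, 34, 51, 63, 73]


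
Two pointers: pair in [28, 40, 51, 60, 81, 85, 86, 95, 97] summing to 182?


lo=0(28)+hi=8(97)=125
lo=1(40)+hi=8(97)=137
lo=2(51)+hi=8(97)=148
lo=3(60)+hi=8(97)=157
lo=4(81)+hi=8(97)=178
lo=5(85)+hi=8(97)=182

Yes: 85+97=182


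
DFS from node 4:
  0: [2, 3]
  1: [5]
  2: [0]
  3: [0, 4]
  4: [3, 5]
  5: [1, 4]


Visit 4, push [5, 3]
Visit 3, push [0]
Visit 0, push [2]
Visit 2, push []
Visit 5, push [1]
Visit 1, push []

DFS order: [4, 3, 0, 2, 5, 1]


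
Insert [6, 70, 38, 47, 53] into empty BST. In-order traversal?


Insert 6: root
Insert 70: R from 6
Insert 38: R from 6 -> L from 70
Insert 47: R from 6 -> L from 70 -> R from 38
Insert 53: R from 6 -> L from 70 -> R from 38 -> R from 47

In-order: [6, 38, 47, 53, 70]


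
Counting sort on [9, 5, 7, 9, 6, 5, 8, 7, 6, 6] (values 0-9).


Input: [9, 5, 7, 9, 6, 5, 8, 7, 6, 6]
Counts: [0, 0, 0, 0, 0, 2, 3, 2, 1, 2]

Sorted: [5, 5, 6, 6, 6, 7, 7, 8, 9, 9]


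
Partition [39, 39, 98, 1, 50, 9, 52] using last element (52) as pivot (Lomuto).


Pivot: 52
  39 <= 52: advance i (no swap)
  39 <= 52: advance i (no swap)
  1 <= 52: swap -> [39, 39, 1, 98, 50, 9, 52]
  50 <= 52: swap -> [39, 39, 1, 50, 98, 9, 52]
  9 <= 52: swap -> [39, 39, 1, 50, 9, 98, 52]
Place pivot at 5: [39, 39, 1, 50, 9, 52, 98]

Partitioned: [39, 39, 1, 50, 9, 52, 98]


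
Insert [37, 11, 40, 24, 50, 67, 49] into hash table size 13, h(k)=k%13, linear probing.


Insert 37: h=11 -> slot 11
Insert 11: h=11, 1 probes -> slot 12
Insert 40: h=1 -> slot 1
Insert 24: h=11, 2 probes -> slot 0
Insert 50: h=11, 4 probes -> slot 2
Insert 67: h=2, 1 probes -> slot 3
Insert 49: h=10 -> slot 10

Table: [24, 40, 50, 67, None, None, None, None, None, None, 49, 37, 11]


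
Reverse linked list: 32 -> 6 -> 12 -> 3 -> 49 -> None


Step 1: curr=32, set curr.next=prev(None) | reversed so far: 32
Step 2: curr=6, set curr.next=prev(32) | reversed so far: 6 -> 32
Step 3: curr=12, set curr.next=prev(6) | reversed so far: 12 -> 6 -> 32
Step 4: curr=3, set curr.next=prev(12) | reversed so far: 3 -> 12 -> 6 -> 32
Step 5: curr=49, set curr.next=prev(3) | reversed so far: 49 -> 3 -> 12 -> 6 -> 32

49 -> 3 -> 12 -> 6 -> 32 -> None


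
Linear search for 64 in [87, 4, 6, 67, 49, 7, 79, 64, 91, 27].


i=0: 87!=64
i=1: 4!=64
i=2: 6!=64
i=3: 67!=64
i=4: 49!=64
i=5: 7!=64
i=6: 79!=64
i=7: 64==64 found!

Found at 7, 8 comps


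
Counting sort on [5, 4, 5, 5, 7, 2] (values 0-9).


Input: [5, 4, 5, 5, 7, 2]
Counts: [0, 0, 1, 0, 1, 3, 0, 1, 0, 0]

Sorted: [2, 4, 5, 5, 5, 7]


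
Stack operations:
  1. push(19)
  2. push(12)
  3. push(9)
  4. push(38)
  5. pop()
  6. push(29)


push(19) -> [19]
push(12) -> [19, 12]
push(9) -> [19, 12, 9]
push(38) -> [19, 12, 9, 38]
pop()->38, [19, 12, 9]
push(29) -> [19, 12, 9, 29]

Final stack: [19, 12, 9, 29]


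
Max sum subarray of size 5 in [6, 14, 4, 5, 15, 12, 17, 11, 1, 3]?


[0:5]: 44
[1:6]: 50
[2:7]: 53
[3:8]: 60
[4:9]: 56
[5:10]: 44

Max: 60 at [3:8]


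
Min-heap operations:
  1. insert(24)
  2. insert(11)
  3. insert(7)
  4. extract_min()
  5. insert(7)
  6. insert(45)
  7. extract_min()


insert(24) -> [24]
insert(11) -> [11, 24]
insert(7) -> [7, 24, 11]
extract_min()->7, [11, 24]
insert(7) -> [7, 24, 11]
insert(45) -> [7, 24, 11, 45]
extract_min()->7, [11, 24, 45]

Final heap: [11, 24, 45]


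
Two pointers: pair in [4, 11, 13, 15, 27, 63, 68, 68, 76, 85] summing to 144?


lo=0(4)+hi=9(85)=89
lo=1(11)+hi=9(85)=96
lo=2(13)+hi=9(85)=98
lo=3(15)+hi=9(85)=100
lo=4(27)+hi=9(85)=112
lo=5(63)+hi=9(85)=148
lo=5(63)+hi=8(76)=139
lo=6(68)+hi=8(76)=144

Yes: 68+76=144


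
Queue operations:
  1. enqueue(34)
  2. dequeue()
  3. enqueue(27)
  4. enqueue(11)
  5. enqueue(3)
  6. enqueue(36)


enqueue(34) -> [34]
dequeue()->34, []
enqueue(27) -> [27]
enqueue(11) -> [27, 11]
enqueue(3) -> [27, 11, 3]
enqueue(36) -> [27, 11, 3, 36]

Final queue: [27, 11, 3, 36]


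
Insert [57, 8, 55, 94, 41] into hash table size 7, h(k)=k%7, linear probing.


Insert 57: h=1 -> slot 1
Insert 8: h=1, 1 probes -> slot 2
Insert 55: h=6 -> slot 6
Insert 94: h=3 -> slot 3
Insert 41: h=6, 1 probes -> slot 0

Table: [41, 57, 8, 94, None, None, 55]


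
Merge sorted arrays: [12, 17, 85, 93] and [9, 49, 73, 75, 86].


Take 9 from B
Take 12 from A
Take 17 from A
Take 49 from B
Take 73 from B
Take 75 from B
Take 85 from A
Take 86 from B

Merged: [9, 12, 17, 49, 73, 75, 85, 86, 93]


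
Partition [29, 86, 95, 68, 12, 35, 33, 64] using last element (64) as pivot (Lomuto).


Pivot: 64
  29 <= 64: advance i (no swap)
  12 <= 64: swap -> [29, 12, 95, 68, 86, 35, 33, 64]
  35 <= 64: swap -> [29, 12, 35, 68, 86, 95, 33, 64]
  33 <= 64: swap -> [29, 12, 35, 33, 86, 95, 68, 64]
Place pivot at 4: [29, 12, 35, 33, 64, 95, 68, 86]

Partitioned: [29, 12, 35, 33, 64, 95, 68, 86]


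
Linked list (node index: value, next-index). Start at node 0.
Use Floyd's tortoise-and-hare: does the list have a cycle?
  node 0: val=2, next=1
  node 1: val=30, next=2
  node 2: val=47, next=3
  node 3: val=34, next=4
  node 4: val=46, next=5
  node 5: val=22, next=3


Floyd's tortoise (slow, +1) and hare (fast, +2):
  init: slow=0, fast=0
  step 1: slow=1, fast=2
  step 2: slow=2, fast=4
  step 3: slow=3, fast=3
  slow == fast at node 3: cycle detected

Cycle: yes


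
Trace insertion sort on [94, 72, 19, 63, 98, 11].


Initial: [94, 72, 19, 63, 98, 11]
Insert 72: [72, 94, 19, 63, 98, 11]
Insert 19: [19, 72, 94, 63, 98, 11]
Insert 63: [19, 63, 72, 94, 98, 11]
Insert 98: [19, 63, 72, 94, 98, 11]
Insert 11: [11, 19, 63, 72, 94, 98]

Sorted: [11, 19, 63, 72, 94, 98]


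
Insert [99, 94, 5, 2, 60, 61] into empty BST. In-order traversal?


Insert 99: root
Insert 94: L from 99
Insert 5: L from 99 -> L from 94
Insert 2: L from 99 -> L from 94 -> L from 5
Insert 60: L from 99 -> L from 94 -> R from 5
Insert 61: L from 99 -> L from 94 -> R from 5 -> R from 60

In-order: [2, 5, 60, 61, 94, 99]


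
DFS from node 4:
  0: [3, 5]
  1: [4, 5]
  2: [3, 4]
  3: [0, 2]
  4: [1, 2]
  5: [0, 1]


Visit 4, push [2, 1]
Visit 1, push [5]
Visit 5, push [0]
Visit 0, push [3]
Visit 3, push [2]
Visit 2, push []

DFS order: [4, 1, 5, 0, 3, 2]


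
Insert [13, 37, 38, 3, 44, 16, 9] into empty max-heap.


Insert 13: [13]
Insert 37: [37, 13]
Insert 38: [38, 13, 37]
Insert 3: [38, 13, 37, 3]
Insert 44: [44, 38, 37, 3, 13]
Insert 16: [44, 38, 37, 3, 13, 16]
Insert 9: [44, 38, 37, 3, 13, 16, 9]

Final heap: [44, 38, 37, 3, 13, 16, 9]


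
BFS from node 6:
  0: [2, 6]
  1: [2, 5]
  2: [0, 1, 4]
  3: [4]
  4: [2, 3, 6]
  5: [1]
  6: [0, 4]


Visit 6, enqueue [0, 4]
Visit 0, enqueue [2]
Visit 4, enqueue [3]
Visit 2, enqueue [1]
Visit 3, enqueue []
Visit 1, enqueue [5]
Visit 5, enqueue []

BFS order: [6, 0, 4, 2, 3, 1, 5]


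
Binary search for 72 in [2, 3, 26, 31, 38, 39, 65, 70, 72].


Step 1: lo=0, hi=8, mid=4, val=38
Step 2: lo=5, hi=8, mid=6, val=65
Step 3: lo=7, hi=8, mid=7, val=70
Step 4: lo=8, hi=8, mid=8, val=72

Found at index 8


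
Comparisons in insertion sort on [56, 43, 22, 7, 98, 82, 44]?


Algorithm: insertion sort
Input: [56, 43, 22, 7, 98, 82, 44]
Sorted: [7, 22, 43, 44, 56, 82, 98]

13


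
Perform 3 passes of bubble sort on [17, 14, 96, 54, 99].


Initial: [17, 14, 96, 54, 99]
Pass 1: [14, 17, 54, 96, 99] (2 swaps)
Pass 2: [14, 17, 54, 96, 99] (0 swaps)
Pass 3: [14, 17, 54, 96, 99] (0 swaps)

After 3 passes: [14, 17, 54, 96, 99]


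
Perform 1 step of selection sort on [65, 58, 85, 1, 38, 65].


Initial: [65, 58, 85, 1, 38, 65]
Step 1: min=1 at 3
  Swap: [1, 58, 85, 65, 38, 65]

After 1 step: [1, 58, 85, 65, 38, 65]


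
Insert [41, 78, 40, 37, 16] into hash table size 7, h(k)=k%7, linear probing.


Insert 41: h=6 -> slot 6
Insert 78: h=1 -> slot 1
Insert 40: h=5 -> slot 5
Insert 37: h=2 -> slot 2
Insert 16: h=2, 1 probes -> slot 3

Table: [None, 78, 37, 16, None, 40, 41]


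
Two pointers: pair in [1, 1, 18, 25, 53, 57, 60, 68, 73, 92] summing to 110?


lo=0(1)+hi=9(92)=93
lo=1(1)+hi=9(92)=93
lo=2(18)+hi=9(92)=110

Yes: 18+92=110


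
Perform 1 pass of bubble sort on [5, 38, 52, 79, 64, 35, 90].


Initial: [5, 38, 52, 79, 64, 35, 90]
Pass 1: [5, 38, 52, 64, 35, 79, 90] (2 swaps)

After 1 pass: [5, 38, 52, 64, 35, 79, 90]


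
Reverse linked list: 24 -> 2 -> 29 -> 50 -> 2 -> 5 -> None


Step 1: curr=24, set curr.next=prev(None) | reversed so far: 24
Step 2: curr=2, set curr.next=prev(24) | reversed so far: 2 -> 24
Step 3: curr=29, set curr.next=prev(2) | reversed so far: 29 -> 2 -> 24
Step 4: curr=50, set curr.next=prev(29) | reversed so far: 50 -> 29 -> 2 -> 24
Step 5: curr=2, set curr.next=prev(50) | reversed so far: 2 -> 50 -> 29 -> 2 -> 24
Step 6: curr=5, set curr.next=prev(2) | reversed so far: 5 -> 2 -> 50 -> 29 -> 2 -> 24

5 -> 2 -> 50 -> 29 -> 2 -> 24 -> None


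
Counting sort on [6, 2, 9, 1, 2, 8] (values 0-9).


Input: [6, 2, 9, 1, 2, 8]
Counts: [0, 1, 2, 0, 0, 0, 1, 0, 1, 1]

Sorted: [1, 2, 2, 6, 8, 9]


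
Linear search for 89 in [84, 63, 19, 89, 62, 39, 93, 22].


i=0: 84!=89
i=1: 63!=89
i=2: 19!=89
i=3: 89==89 found!

Found at 3, 4 comps


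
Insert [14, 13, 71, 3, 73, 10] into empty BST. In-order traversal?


Insert 14: root
Insert 13: L from 14
Insert 71: R from 14
Insert 3: L from 14 -> L from 13
Insert 73: R from 14 -> R from 71
Insert 10: L from 14 -> L from 13 -> R from 3

In-order: [3, 10, 13, 14, 71, 73]


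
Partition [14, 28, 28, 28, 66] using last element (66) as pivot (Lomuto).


Pivot: 66
  14 <= 66: advance i (no swap)
  28 <= 66: advance i (no swap)
  28 <= 66: advance i (no swap)
  28 <= 66: advance i (no swap)
Place pivot at 4: [14, 28, 28, 28, 66]

Partitioned: [14, 28, 28, 28, 66]


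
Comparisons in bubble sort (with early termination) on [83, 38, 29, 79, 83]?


Algorithm: bubble sort (with early termination)
Input: [83, 38, 29, 79, 83]
Sorted: [29, 38, 79, 83, 83]

9


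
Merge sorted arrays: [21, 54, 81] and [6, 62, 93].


Take 6 from B
Take 21 from A
Take 54 from A
Take 62 from B
Take 81 from A

Merged: [6, 21, 54, 62, 81, 93]


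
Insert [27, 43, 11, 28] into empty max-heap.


Insert 27: [27]
Insert 43: [43, 27]
Insert 11: [43, 27, 11]
Insert 28: [43, 28, 11, 27]

Final heap: [43, 28, 11, 27]


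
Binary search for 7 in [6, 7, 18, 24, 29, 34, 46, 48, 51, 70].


Step 1: lo=0, hi=9, mid=4, val=29
Step 2: lo=0, hi=3, mid=1, val=7

Found at index 1


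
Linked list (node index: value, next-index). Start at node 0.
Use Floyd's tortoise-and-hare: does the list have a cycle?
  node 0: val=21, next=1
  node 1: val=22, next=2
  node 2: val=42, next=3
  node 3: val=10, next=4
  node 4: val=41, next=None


Floyd's tortoise (slow, +1) and hare (fast, +2):
  init: slow=0, fast=0
  step 1: slow=1, fast=2
  step 2: slow=2, fast=4
  step 3: fast -> None, no cycle

Cycle: no


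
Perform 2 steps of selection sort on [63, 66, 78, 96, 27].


Initial: [63, 66, 78, 96, 27]
Step 1: min=27 at 4
  Swap: [27, 66, 78, 96, 63]
Step 2: min=63 at 4
  Swap: [27, 63, 78, 96, 66]

After 2 steps: [27, 63, 78, 96, 66]


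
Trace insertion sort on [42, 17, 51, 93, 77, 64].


Initial: [42, 17, 51, 93, 77, 64]
Insert 17: [17, 42, 51, 93, 77, 64]
Insert 51: [17, 42, 51, 93, 77, 64]
Insert 93: [17, 42, 51, 93, 77, 64]
Insert 77: [17, 42, 51, 77, 93, 64]
Insert 64: [17, 42, 51, 64, 77, 93]

Sorted: [17, 42, 51, 64, 77, 93]


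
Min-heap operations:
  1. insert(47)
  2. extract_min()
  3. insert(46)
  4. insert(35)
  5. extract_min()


insert(47) -> [47]
extract_min()->47, []
insert(46) -> [46]
insert(35) -> [35, 46]
extract_min()->35, [46]

Final heap: [46]


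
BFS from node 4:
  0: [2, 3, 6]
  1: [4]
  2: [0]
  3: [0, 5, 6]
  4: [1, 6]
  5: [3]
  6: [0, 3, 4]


Visit 4, enqueue [1, 6]
Visit 1, enqueue []
Visit 6, enqueue [0, 3]
Visit 0, enqueue [2]
Visit 3, enqueue [5]
Visit 2, enqueue []
Visit 5, enqueue []

BFS order: [4, 1, 6, 0, 3, 2, 5]


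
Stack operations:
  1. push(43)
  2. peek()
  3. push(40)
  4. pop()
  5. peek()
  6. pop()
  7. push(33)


push(43) -> [43]
peek()->43
push(40) -> [43, 40]
pop()->40, [43]
peek()->43
pop()->43, []
push(33) -> [33]

Final stack: [33]


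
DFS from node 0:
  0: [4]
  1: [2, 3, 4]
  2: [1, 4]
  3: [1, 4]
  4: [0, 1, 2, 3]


Visit 0, push [4]
Visit 4, push [3, 2, 1]
Visit 1, push [3, 2]
Visit 2, push []
Visit 3, push []

DFS order: [0, 4, 1, 2, 3]


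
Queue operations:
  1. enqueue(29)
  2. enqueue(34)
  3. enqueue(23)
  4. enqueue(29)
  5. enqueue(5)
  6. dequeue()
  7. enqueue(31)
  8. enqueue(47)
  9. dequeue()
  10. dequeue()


enqueue(29) -> [29]
enqueue(34) -> [29, 34]
enqueue(23) -> [29, 34, 23]
enqueue(29) -> [29, 34, 23, 29]
enqueue(5) -> [29, 34, 23, 29, 5]
dequeue()->29, [34, 23, 29, 5]
enqueue(31) -> [34, 23, 29, 5, 31]
enqueue(47) -> [34, 23, 29, 5, 31, 47]
dequeue()->34, [23, 29, 5, 31, 47]
dequeue()->23, [29, 5, 31, 47]

Final queue: [29, 5, 31, 47]


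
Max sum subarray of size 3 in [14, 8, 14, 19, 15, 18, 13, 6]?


[0:3]: 36
[1:4]: 41
[2:5]: 48
[3:6]: 52
[4:7]: 46
[5:8]: 37

Max: 52 at [3:6]


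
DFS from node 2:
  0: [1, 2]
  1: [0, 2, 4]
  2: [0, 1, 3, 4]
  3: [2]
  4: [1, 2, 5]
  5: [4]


Visit 2, push [4, 3, 1, 0]
Visit 0, push [1]
Visit 1, push [4]
Visit 4, push [5]
Visit 5, push []
Visit 3, push []

DFS order: [2, 0, 1, 4, 5, 3]


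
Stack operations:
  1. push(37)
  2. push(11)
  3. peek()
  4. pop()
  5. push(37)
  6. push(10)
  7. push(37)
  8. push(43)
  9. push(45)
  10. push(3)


push(37) -> [37]
push(11) -> [37, 11]
peek()->11
pop()->11, [37]
push(37) -> [37, 37]
push(10) -> [37, 37, 10]
push(37) -> [37, 37, 10, 37]
push(43) -> [37, 37, 10, 37, 43]
push(45) -> [37, 37, 10, 37, 43, 45]
push(3) -> [37, 37, 10, 37, 43, 45, 3]

Final stack: [37, 37, 10, 37, 43, 45, 3]


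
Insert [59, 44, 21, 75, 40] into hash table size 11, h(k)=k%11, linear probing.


Insert 59: h=4 -> slot 4
Insert 44: h=0 -> slot 0
Insert 21: h=10 -> slot 10
Insert 75: h=9 -> slot 9
Insert 40: h=7 -> slot 7

Table: [44, None, None, None, 59, None, None, 40, None, 75, 21]


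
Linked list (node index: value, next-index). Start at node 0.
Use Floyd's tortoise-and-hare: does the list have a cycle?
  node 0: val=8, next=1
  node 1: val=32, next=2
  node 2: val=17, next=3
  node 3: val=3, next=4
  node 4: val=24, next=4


Floyd's tortoise (slow, +1) and hare (fast, +2):
  init: slow=0, fast=0
  step 1: slow=1, fast=2
  step 2: slow=2, fast=4
  step 3: slow=3, fast=4
  step 4: slow=4, fast=4
  slow == fast at node 4: cycle detected

Cycle: yes


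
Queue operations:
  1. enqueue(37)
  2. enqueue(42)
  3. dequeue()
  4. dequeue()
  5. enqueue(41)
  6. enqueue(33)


enqueue(37) -> [37]
enqueue(42) -> [37, 42]
dequeue()->37, [42]
dequeue()->42, []
enqueue(41) -> [41]
enqueue(33) -> [41, 33]

Final queue: [41, 33]


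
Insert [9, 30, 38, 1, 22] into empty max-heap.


Insert 9: [9]
Insert 30: [30, 9]
Insert 38: [38, 9, 30]
Insert 1: [38, 9, 30, 1]
Insert 22: [38, 22, 30, 1, 9]

Final heap: [38, 22, 30, 1, 9]


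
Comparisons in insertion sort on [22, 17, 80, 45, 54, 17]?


Algorithm: insertion sort
Input: [22, 17, 80, 45, 54, 17]
Sorted: [17, 17, 22, 45, 54, 80]

11


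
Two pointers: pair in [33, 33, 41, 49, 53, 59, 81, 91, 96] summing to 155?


lo=0(33)+hi=8(96)=129
lo=1(33)+hi=8(96)=129
lo=2(41)+hi=8(96)=137
lo=3(49)+hi=8(96)=145
lo=4(53)+hi=8(96)=149
lo=5(59)+hi=8(96)=155

Yes: 59+96=155


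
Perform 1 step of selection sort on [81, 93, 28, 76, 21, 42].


Initial: [81, 93, 28, 76, 21, 42]
Step 1: min=21 at 4
  Swap: [21, 93, 28, 76, 81, 42]

After 1 step: [21, 93, 28, 76, 81, 42]


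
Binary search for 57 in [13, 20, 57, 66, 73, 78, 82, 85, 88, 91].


Step 1: lo=0, hi=9, mid=4, val=73
Step 2: lo=0, hi=3, mid=1, val=20
Step 3: lo=2, hi=3, mid=2, val=57

Found at index 2


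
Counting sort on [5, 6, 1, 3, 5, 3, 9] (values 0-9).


Input: [5, 6, 1, 3, 5, 3, 9]
Counts: [0, 1, 0, 2, 0, 2, 1, 0, 0, 1]

Sorted: [1, 3, 3, 5, 5, 6, 9]


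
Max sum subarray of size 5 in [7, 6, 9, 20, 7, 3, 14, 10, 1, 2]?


[0:5]: 49
[1:6]: 45
[2:7]: 53
[3:8]: 54
[4:9]: 35
[5:10]: 30

Max: 54 at [3:8]


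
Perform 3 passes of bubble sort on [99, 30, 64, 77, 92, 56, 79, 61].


Initial: [99, 30, 64, 77, 92, 56, 79, 61]
Pass 1: [30, 64, 77, 92, 56, 79, 61, 99] (7 swaps)
Pass 2: [30, 64, 77, 56, 79, 61, 92, 99] (3 swaps)
Pass 3: [30, 64, 56, 77, 61, 79, 92, 99] (2 swaps)

After 3 passes: [30, 64, 56, 77, 61, 79, 92, 99]


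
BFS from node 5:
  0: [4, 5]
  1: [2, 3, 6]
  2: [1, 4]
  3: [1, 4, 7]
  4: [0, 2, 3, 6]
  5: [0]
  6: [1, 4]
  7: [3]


Visit 5, enqueue [0]
Visit 0, enqueue [4]
Visit 4, enqueue [2, 3, 6]
Visit 2, enqueue [1]
Visit 3, enqueue [7]
Visit 6, enqueue []
Visit 1, enqueue []
Visit 7, enqueue []

BFS order: [5, 0, 4, 2, 3, 6, 1, 7]


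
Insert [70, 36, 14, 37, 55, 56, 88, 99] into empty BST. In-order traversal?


Insert 70: root
Insert 36: L from 70
Insert 14: L from 70 -> L from 36
Insert 37: L from 70 -> R from 36
Insert 55: L from 70 -> R from 36 -> R from 37
Insert 56: L from 70 -> R from 36 -> R from 37 -> R from 55
Insert 88: R from 70
Insert 99: R from 70 -> R from 88

In-order: [14, 36, 37, 55, 56, 70, 88, 99]


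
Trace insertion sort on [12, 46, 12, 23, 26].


Initial: [12, 46, 12, 23, 26]
Insert 46: [12, 46, 12, 23, 26]
Insert 12: [12, 12, 46, 23, 26]
Insert 23: [12, 12, 23, 46, 26]
Insert 26: [12, 12, 23, 26, 46]

Sorted: [12, 12, 23, 26, 46]


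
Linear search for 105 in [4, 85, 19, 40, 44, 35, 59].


i=0: 4!=105
i=1: 85!=105
i=2: 19!=105
i=3: 40!=105
i=4: 44!=105
i=5: 35!=105
i=6: 59!=105

Not found, 7 comps


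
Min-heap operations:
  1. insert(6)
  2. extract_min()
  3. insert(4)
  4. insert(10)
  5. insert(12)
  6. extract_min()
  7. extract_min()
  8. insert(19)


insert(6) -> [6]
extract_min()->6, []
insert(4) -> [4]
insert(10) -> [4, 10]
insert(12) -> [4, 10, 12]
extract_min()->4, [10, 12]
extract_min()->10, [12]
insert(19) -> [12, 19]

Final heap: [12, 19]


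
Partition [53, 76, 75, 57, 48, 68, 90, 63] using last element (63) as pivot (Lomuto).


Pivot: 63
  53 <= 63: advance i (no swap)
  57 <= 63: swap -> [53, 57, 75, 76, 48, 68, 90, 63]
  48 <= 63: swap -> [53, 57, 48, 76, 75, 68, 90, 63]
Place pivot at 3: [53, 57, 48, 63, 75, 68, 90, 76]

Partitioned: [53, 57, 48, 63, 75, 68, 90, 76]


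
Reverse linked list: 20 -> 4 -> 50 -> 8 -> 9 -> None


Step 1: curr=20, set curr.next=prev(None) | reversed so far: 20
Step 2: curr=4, set curr.next=prev(20) | reversed so far: 4 -> 20
Step 3: curr=50, set curr.next=prev(4) | reversed so far: 50 -> 4 -> 20
Step 4: curr=8, set curr.next=prev(50) | reversed so far: 8 -> 50 -> 4 -> 20
Step 5: curr=9, set curr.next=prev(8) | reversed so far: 9 -> 8 -> 50 -> 4 -> 20

9 -> 8 -> 50 -> 4 -> 20 -> None


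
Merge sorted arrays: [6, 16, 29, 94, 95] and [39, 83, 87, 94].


Take 6 from A
Take 16 from A
Take 29 from A
Take 39 from B
Take 83 from B
Take 87 from B
Take 94 from A
Take 94 from B

Merged: [6, 16, 29, 39, 83, 87, 94, 94, 95]


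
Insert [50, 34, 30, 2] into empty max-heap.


Insert 50: [50]
Insert 34: [50, 34]
Insert 30: [50, 34, 30]
Insert 2: [50, 34, 30, 2]

Final heap: [50, 34, 30, 2]


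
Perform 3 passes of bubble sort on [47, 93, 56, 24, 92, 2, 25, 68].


Initial: [47, 93, 56, 24, 92, 2, 25, 68]
Pass 1: [47, 56, 24, 92, 2, 25, 68, 93] (6 swaps)
Pass 2: [47, 24, 56, 2, 25, 68, 92, 93] (4 swaps)
Pass 3: [24, 47, 2, 25, 56, 68, 92, 93] (3 swaps)

After 3 passes: [24, 47, 2, 25, 56, 68, 92, 93]


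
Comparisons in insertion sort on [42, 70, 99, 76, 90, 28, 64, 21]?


Algorithm: insertion sort
Input: [42, 70, 99, 76, 90, 28, 64, 21]
Sorted: [21, 28, 42, 64, 70, 76, 90, 99]

23


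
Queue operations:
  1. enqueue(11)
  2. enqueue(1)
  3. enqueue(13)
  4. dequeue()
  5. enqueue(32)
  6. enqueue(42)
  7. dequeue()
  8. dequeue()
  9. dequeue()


enqueue(11) -> [11]
enqueue(1) -> [11, 1]
enqueue(13) -> [11, 1, 13]
dequeue()->11, [1, 13]
enqueue(32) -> [1, 13, 32]
enqueue(42) -> [1, 13, 32, 42]
dequeue()->1, [13, 32, 42]
dequeue()->13, [32, 42]
dequeue()->32, [42]

Final queue: [42]


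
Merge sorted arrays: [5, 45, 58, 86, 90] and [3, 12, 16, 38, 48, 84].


Take 3 from B
Take 5 from A
Take 12 from B
Take 16 from B
Take 38 from B
Take 45 from A
Take 48 from B
Take 58 from A
Take 84 from B

Merged: [3, 5, 12, 16, 38, 45, 48, 58, 84, 86, 90]


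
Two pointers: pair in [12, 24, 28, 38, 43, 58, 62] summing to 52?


lo=0(12)+hi=6(62)=74
lo=0(12)+hi=5(58)=70
lo=0(12)+hi=4(43)=55
lo=0(12)+hi=3(38)=50
lo=1(24)+hi=3(38)=62
lo=1(24)+hi=2(28)=52

Yes: 24+28=52


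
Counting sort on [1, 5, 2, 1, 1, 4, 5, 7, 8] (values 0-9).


Input: [1, 5, 2, 1, 1, 4, 5, 7, 8]
Counts: [0, 3, 1, 0, 1, 2, 0, 1, 1, 0]

Sorted: [1, 1, 1, 2, 4, 5, 5, 7, 8]


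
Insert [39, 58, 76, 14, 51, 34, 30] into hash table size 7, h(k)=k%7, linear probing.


Insert 39: h=4 -> slot 4
Insert 58: h=2 -> slot 2
Insert 76: h=6 -> slot 6
Insert 14: h=0 -> slot 0
Insert 51: h=2, 1 probes -> slot 3
Insert 34: h=6, 2 probes -> slot 1
Insert 30: h=2, 3 probes -> slot 5

Table: [14, 34, 58, 51, 39, 30, 76]


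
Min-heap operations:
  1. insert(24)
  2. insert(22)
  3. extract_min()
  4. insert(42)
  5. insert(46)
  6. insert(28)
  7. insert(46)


insert(24) -> [24]
insert(22) -> [22, 24]
extract_min()->22, [24]
insert(42) -> [24, 42]
insert(46) -> [24, 42, 46]
insert(28) -> [24, 28, 46, 42]
insert(46) -> [24, 28, 46, 42, 46]

Final heap: [24, 28, 46, 42, 46]


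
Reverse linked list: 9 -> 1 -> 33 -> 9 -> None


Step 1: curr=9, set curr.next=prev(None) | reversed so far: 9
Step 2: curr=1, set curr.next=prev(9) | reversed so far: 1 -> 9
Step 3: curr=33, set curr.next=prev(1) | reversed so far: 33 -> 1 -> 9
Step 4: curr=9, set curr.next=prev(33) | reversed so far: 9 -> 33 -> 1 -> 9

9 -> 33 -> 1 -> 9 -> None


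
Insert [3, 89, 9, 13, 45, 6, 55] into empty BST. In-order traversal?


Insert 3: root
Insert 89: R from 3
Insert 9: R from 3 -> L from 89
Insert 13: R from 3 -> L from 89 -> R from 9
Insert 45: R from 3 -> L from 89 -> R from 9 -> R from 13
Insert 6: R from 3 -> L from 89 -> L from 9
Insert 55: R from 3 -> L from 89 -> R from 9 -> R from 13 -> R from 45

In-order: [3, 6, 9, 13, 45, 55, 89]


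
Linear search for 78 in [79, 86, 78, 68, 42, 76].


i=0: 79!=78
i=1: 86!=78
i=2: 78==78 found!

Found at 2, 3 comps


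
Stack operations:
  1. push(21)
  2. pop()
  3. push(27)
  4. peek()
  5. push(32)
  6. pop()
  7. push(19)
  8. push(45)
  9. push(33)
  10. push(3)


push(21) -> [21]
pop()->21, []
push(27) -> [27]
peek()->27
push(32) -> [27, 32]
pop()->32, [27]
push(19) -> [27, 19]
push(45) -> [27, 19, 45]
push(33) -> [27, 19, 45, 33]
push(3) -> [27, 19, 45, 33, 3]

Final stack: [27, 19, 45, 33, 3]


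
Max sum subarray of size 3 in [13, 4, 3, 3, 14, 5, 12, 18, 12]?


[0:3]: 20
[1:4]: 10
[2:5]: 20
[3:6]: 22
[4:7]: 31
[5:8]: 35
[6:9]: 42

Max: 42 at [6:9]


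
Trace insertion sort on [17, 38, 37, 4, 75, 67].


Initial: [17, 38, 37, 4, 75, 67]
Insert 38: [17, 38, 37, 4, 75, 67]
Insert 37: [17, 37, 38, 4, 75, 67]
Insert 4: [4, 17, 37, 38, 75, 67]
Insert 75: [4, 17, 37, 38, 75, 67]
Insert 67: [4, 17, 37, 38, 67, 75]

Sorted: [4, 17, 37, 38, 67, 75]


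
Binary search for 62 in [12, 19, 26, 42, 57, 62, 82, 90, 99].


Step 1: lo=0, hi=8, mid=4, val=57
Step 2: lo=5, hi=8, mid=6, val=82
Step 3: lo=5, hi=5, mid=5, val=62

Found at index 5


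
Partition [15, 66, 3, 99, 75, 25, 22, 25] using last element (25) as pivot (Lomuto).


Pivot: 25
  15 <= 25: advance i (no swap)
  3 <= 25: swap -> [15, 3, 66, 99, 75, 25, 22, 25]
  25 <= 25: swap -> [15, 3, 25, 99, 75, 66, 22, 25]
  22 <= 25: swap -> [15, 3, 25, 22, 75, 66, 99, 25]
Place pivot at 4: [15, 3, 25, 22, 25, 66, 99, 75]

Partitioned: [15, 3, 25, 22, 25, 66, 99, 75]


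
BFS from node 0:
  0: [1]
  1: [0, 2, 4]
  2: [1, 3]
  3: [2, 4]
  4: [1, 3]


Visit 0, enqueue [1]
Visit 1, enqueue [2, 4]
Visit 2, enqueue [3]
Visit 4, enqueue []
Visit 3, enqueue []

BFS order: [0, 1, 2, 4, 3]


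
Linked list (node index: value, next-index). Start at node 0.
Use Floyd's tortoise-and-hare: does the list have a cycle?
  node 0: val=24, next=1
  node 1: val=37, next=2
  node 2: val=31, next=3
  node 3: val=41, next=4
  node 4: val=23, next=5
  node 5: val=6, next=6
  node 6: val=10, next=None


Floyd's tortoise (slow, +1) and hare (fast, +2):
  init: slow=0, fast=0
  step 1: slow=1, fast=2
  step 2: slow=2, fast=4
  step 3: slow=3, fast=6
  step 4: fast -> None, no cycle

Cycle: no


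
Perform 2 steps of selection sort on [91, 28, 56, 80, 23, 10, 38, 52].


Initial: [91, 28, 56, 80, 23, 10, 38, 52]
Step 1: min=10 at 5
  Swap: [10, 28, 56, 80, 23, 91, 38, 52]
Step 2: min=23 at 4
  Swap: [10, 23, 56, 80, 28, 91, 38, 52]

After 2 steps: [10, 23, 56, 80, 28, 91, 38, 52]


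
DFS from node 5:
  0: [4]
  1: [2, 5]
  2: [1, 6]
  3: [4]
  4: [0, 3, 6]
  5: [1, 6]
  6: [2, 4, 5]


Visit 5, push [6, 1]
Visit 1, push [2]
Visit 2, push [6]
Visit 6, push [4]
Visit 4, push [3, 0]
Visit 0, push []
Visit 3, push []

DFS order: [5, 1, 2, 6, 4, 0, 3]


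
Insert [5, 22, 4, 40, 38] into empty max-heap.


Insert 5: [5]
Insert 22: [22, 5]
Insert 4: [22, 5, 4]
Insert 40: [40, 22, 4, 5]
Insert 38: [40, 38, 4, 5, 22]

Final heap: [40, 38, 4, 5, 22]


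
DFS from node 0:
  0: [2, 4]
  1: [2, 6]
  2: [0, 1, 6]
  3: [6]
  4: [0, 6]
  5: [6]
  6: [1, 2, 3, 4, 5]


Visit 0, push [4, 2]
Visit 2, push [6, 1]
Visit 1, push [6]
Visit 6, push [5, 4, 3]
Visit 3, push []
Visit 4, push []
Visit 5, push []

DFS order: [0, 2, 1, 6, 3, 4, 5]


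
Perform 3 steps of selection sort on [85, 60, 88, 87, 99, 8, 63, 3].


Initial: [85, 60, 88, 87, 99, 8, 63, 3]
Step 1: min=3 at 7
  Swap: [3, 60, 88, 87, 99, 8, 63, 85]
Step 2: min=8 at 5
  Swap: [3, 8, 88, 87, 99, 60, 63, 85]
Step 3: min=60 at 5
  Swap: [3, 8, 60, 87, 99, 88, 63, 85]

After 3 steps: [3, 8, 60, 87, 99, 88, 63, 85]


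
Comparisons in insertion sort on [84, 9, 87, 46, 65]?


Algorithm: insertion sort
Input: [84, 9, 87, 46, 65]
Sorted: [9, 46, 65, 84, 87]

8


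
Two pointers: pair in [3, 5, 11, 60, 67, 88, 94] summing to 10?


lo=0(3)+hi=6(94)=97
lo=0(3)+hi=5(88)=91
lo=0(3)+hi=4(67)=70
lo=0(3)+hi=3(60)=63
lo=0(3)+hi=2(11)=14
lo=0(3)+hi=1(5)=8

No pair found


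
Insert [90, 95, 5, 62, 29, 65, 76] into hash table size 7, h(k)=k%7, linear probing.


Insert 90: h=6 -> slot 6
Insert 95: h=4 -> slot 4
Insert 5: h=5 -> slot 5
Insert 62: h=6, 1 probes -> slot 0
Insert 29: h=1 -> slot 1
Insert 65: h=2 -> slot 2
Insert 76: h=6, 4 probes -> slot 3

Table: [62, 29, 65, 76, 95, 5, 90]


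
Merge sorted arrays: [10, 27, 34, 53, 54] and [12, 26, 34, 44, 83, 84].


Take 10 from A
Take 12 from B
Take 26 from B
Take 27 from A
Take 34 from A
Take 34 from B
Take 44 from B
Take 53 from A
Take 54 from A

Merged: [10, 12, 26, 27, 34, 34, 44, 53, 54, 83, 84]


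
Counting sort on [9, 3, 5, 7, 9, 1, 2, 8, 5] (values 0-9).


Input: [9, 3, 5, 7, 9, 1, 2, 8, 5]
Counts: [0, 1, 1, 1, 0, 2, 0, 1, 1, 2]

Sorted: [1, 2, 3, 5, 5, 7, 8, 9, 9]


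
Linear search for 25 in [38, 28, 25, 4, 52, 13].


i=0: 38!=25
i=1: 28!=25
i=2: 25==25 found!

Found at 2, 3 comps


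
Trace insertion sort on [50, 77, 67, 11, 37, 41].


Initial: [50, 77, 67, 11, 37, 41]
Insert 77: [50, 77, 67, 11, 37, 41]
Insert 67: [50, 67, 77, 11, 37, 41]
Insert 11: [11, 50, 67, 77, 37, 41]
Insert 37: [11, 37, 50, 67, 77, 41]
Insert 41: [11, 37, 41, 50, 67, 77]

Sorted: [11, 37, 41, 50, 67, 77]


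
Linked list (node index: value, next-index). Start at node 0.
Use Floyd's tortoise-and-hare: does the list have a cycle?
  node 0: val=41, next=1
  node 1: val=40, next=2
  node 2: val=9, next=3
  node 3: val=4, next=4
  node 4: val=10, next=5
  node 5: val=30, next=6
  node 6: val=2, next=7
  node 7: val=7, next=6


Floyd's tortoise (slow, +1) and hare (fast, +2):
  init: slow=0, fast=0
  step 1: slow=1, fast=2
  step 2: slow=2, fast=4
  step 3: slow=3, fast=6
  step 4: slow=4, fast=6
  step 5: slow=5, fast=6
  step 6: slow=6, fast=6
  slow == fast at node 6: cycle detected

Cycle: yes


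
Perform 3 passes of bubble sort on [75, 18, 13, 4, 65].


Initial: [75, 18, 13, 4, 65]
Pass 1: [18, 13, 4, 65, 75] (4 swaps)
Pass 2: [13, 4, 18, 65, 75] (2 swaps)
Pass 3: [4, 13, 18, 65, 75] (1 swaps)

After 3 passes: [4, 13, 18, 65, 75]


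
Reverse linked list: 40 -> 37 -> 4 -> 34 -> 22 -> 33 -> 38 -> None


Step 1: curr=40, set curr.next=prev(None) | reversed so far: 40
Step 2: curr=37, set curr.next=prev(40) | reversed so far: 37 -> 40
Step 3: curr=4, set curr.next=prev(37) | reversed so far: 4 -> 37 -> 40
Step 4: curr=34, set curr.next=prev(4) | reversed so far: 34 -> 4 -> 37 -> 40
Step 5: curr=22, set curr.next=prev(34) | reversed so far: 22 -> 34 -> 4 -> 37 -> 40
Step 6: curr=33, set curr.next=prev(22) | reversed so far: 33 -> 22 -> 34 -> 4 -> 37 -> 40
Step 7: curr=38, set curr.next=prev(33) | reversed so far: 38 -> 33 -> 22 -> 34 -> 4 -> 37 -> 40

38 -> 33 -> 22 -> 34 -> 4 -> 37 -> 40 -> None
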